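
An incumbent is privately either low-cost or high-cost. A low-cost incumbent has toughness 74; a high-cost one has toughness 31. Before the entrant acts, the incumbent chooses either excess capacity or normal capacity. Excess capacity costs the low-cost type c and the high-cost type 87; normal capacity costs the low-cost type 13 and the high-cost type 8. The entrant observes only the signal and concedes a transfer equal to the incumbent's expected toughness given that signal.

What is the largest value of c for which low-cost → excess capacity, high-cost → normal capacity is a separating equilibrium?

56

Under separation: excess capacity → low-cost (pays 74); normal capacity → high-cost (pays 31).
High-cost: 31 − 8 = 23 ≥ 74 − 87 = -13. Holds regardless of c. ✓
Low-cost: 74 − c ≥ 31 − 13, so c ≤ 74 − 18 = 56.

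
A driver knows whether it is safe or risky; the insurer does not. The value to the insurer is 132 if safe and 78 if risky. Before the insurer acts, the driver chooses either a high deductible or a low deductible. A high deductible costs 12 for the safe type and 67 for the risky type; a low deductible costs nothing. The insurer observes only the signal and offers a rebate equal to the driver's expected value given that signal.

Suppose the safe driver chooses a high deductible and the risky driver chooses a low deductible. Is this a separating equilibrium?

Under separation the insurer infers type exactly: high deductible → safe (pays 132), low deductible → risky (pays 78).
Safe: high deductible gives 132 − 12 = 120; low deductible gives 78 − 0 = 78. No deviation. ✓
Risky: low deductible gives 78 − 0 = 78; high deductible gives 132 − 67 = 65. No deviation. ✓
Neither type gains from mimicking the other.

Yes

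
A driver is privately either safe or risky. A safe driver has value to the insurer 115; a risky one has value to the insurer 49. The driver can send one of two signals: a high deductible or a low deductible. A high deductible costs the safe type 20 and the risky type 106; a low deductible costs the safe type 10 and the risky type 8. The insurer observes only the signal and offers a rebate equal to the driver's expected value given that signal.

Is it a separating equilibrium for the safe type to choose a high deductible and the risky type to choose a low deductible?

Under separation the insurer infers type exactly: high deductible → safe (pays 115), low deductible → risky (pays 49).
Safe: high deductible gives 115 − 20 = 95; low deductible gives 49 − 10 = 39. No deviation. ✓
Risky: low deductible gives 49 − 8 = 41; high deductible gives 115 − 106 = 9. No deviation. ✓
Both incentive constraints hold.

Yes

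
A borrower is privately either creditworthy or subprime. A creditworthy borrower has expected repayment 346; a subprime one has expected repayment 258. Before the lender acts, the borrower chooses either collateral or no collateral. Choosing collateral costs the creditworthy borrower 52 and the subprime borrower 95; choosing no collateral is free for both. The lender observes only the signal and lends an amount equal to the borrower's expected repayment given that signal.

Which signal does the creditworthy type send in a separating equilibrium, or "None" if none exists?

Try creditworthy → collateral, subprime → no collateral:
  Under separation the lender infers type exactly: collateral → creditworthy (pays 346), no collateral → subprime (pays 258).
  Creditworthy: collateral gives 346 − 52 = 294; no collateral gives 258 − 0 = 258. No deviation. ✓
  Subprime: no collateral gives 258 − 0 = 258; collateral gives 346 − 95 = 251. No deviation. ✓
Both hold — the creditworthy type sends collateral.

collateral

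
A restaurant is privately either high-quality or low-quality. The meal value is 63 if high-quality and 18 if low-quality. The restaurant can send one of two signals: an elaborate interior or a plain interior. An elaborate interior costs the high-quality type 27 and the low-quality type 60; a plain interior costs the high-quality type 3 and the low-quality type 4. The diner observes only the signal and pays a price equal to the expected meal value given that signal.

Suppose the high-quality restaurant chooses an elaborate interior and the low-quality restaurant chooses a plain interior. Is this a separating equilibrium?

If types separate, elaborate interior earns payment 63 and plain interior earns 18.
High-quality: elaborate interior gives 63 − 27 = 36; plain interior gives 18 − 3 = 15. No deviation. ✓
Low-quality: plain interior gives 18 − 4 = 14; elaborate interior gives 63 − 60 = 3. No deviation. ✓
Both incentive constraints hold.

Yes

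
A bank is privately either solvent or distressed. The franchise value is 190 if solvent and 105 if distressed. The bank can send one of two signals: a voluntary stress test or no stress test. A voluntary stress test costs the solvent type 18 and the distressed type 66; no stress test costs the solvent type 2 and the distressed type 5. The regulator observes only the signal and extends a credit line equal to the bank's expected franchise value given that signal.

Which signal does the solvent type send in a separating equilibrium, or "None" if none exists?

Try solvent → stress test, distressed → no stress test:
  Under separation the regulator infers type exactly: stress test → solvent (pays 190), no stress test → distressed (pays 105).
  Solvent: stress test gives 190 − 18 = 172; no stress test gives 105 − 2 = 103. No deviation. ✓
  Distressed: no stress test gives 105 − 5 = 100; stress test gives 190 − 66 = 124. Would deviate. ✗
Try solvent → no stress test, distressed → stress test:
  Under separation the regulator infers type exactly: no stress test → solvent (pays 190), stress test → distressed (pays 105).
  Solvent: no stress test gives 190 − 2 = 188; stress test gives 105 − 18 = 87. No deviation. ✓
  Distressed: stress test gives 105 − 66 = 39; no stress test gives 190 − 5 = 185. Would deviate. ✗
Neither assignment is incentive-compatible.

None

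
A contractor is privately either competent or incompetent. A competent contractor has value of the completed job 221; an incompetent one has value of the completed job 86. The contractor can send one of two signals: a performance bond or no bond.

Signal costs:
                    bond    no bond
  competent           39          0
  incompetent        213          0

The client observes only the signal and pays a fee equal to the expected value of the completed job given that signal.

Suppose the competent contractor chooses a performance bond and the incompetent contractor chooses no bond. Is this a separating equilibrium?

Yes

Under separation the client infers type exactly: bond → competent (pays 221), no bond → incompetent (pays 86).
Competent: bond gives 221 − 39 = 182; no bond gives 86 − 0 = 86. No deviation. ✓
Incompetent: no bond gives 86 − 0 = 86; bond gives 221 − 213 = 8. No deviation. ✓
Both incentive constraints hold.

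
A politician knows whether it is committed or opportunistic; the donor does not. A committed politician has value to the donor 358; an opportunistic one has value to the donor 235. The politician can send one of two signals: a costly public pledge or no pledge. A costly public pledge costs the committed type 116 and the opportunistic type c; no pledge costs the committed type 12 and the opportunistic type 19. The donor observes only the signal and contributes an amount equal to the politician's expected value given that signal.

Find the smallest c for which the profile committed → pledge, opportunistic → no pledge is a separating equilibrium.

142

Under separation: pledge → committed (pays 358); no pledge → opportunistic (pays 235).
Committed: 358 − 116 = 242 ≥ 235 − 12 = 223. Holds regardless of c. ✓
Opportunistic: 235 − 19 ≥ 358 − c, so c ≥ 358 − 216 = 142.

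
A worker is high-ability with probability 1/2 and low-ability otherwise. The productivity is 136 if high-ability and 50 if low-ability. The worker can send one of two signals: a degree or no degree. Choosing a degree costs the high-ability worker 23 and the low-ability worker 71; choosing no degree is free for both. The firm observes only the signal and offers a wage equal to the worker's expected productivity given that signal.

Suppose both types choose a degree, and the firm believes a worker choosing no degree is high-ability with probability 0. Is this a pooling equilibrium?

No

At the pooled signal (degree) the firm holds the prior 1/2 and pays 1/2·136 + 1/2·50 = 93. Off-path (no degree) belief 0 gives 0·136 + 1·50 = 50.
High-ability: degree gives 93 − 23 = 70; no degree gives 50 − 0 = 50. Stays. ✓
Low-ability: degree gives 93 − 71 = 22; no degree gives 50 − 0 = 50. Deviates. ✗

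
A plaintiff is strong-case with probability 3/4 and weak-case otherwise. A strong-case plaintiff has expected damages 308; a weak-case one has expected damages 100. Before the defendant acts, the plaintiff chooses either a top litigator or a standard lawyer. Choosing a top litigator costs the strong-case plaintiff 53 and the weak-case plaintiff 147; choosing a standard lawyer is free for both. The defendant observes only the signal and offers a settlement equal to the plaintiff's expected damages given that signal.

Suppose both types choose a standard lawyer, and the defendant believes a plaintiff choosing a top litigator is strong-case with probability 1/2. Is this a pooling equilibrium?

At the pooled signal (standard lawyer) the defendant holds the prior 3/4 and pays 3/4·308 + 1/4·100 = 256. Off-path (top litigator) belief 1/2 gives 1/2·308 + 1/2·100 = 204.
Strong-case: standard lawyer gives 256 − 0 = 256; top litigator gives 204 − 53 = 151. Stays. ✓
Weak-case: standard lawyer gives 256 − 0 = 256; top litigator gives 204 − 147 = 57. Stays. ✓

Yes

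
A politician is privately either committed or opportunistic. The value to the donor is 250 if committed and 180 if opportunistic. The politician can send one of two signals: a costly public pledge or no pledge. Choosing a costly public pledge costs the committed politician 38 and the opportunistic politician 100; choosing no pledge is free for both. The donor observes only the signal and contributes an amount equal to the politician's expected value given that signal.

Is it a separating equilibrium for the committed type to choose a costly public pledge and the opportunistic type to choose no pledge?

Yes

If types separate, pledge earns payment 250 and no pledge earns 180.
Committed: pledge gives 250 − 38 = 212; no pledge gives 180 − 0 = 180. No deviation. ✓
Opportunistic: no pledge gives 180 − 0 = 180; pledge gives 250 − 100 = 150. No deviation. ✓
Neither type gains from mimicking the other.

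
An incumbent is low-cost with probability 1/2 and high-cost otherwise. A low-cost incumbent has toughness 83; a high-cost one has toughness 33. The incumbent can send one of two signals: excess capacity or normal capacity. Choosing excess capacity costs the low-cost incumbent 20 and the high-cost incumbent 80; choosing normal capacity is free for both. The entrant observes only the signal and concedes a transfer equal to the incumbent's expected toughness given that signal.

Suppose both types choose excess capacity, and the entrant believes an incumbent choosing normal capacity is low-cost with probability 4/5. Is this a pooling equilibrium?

No

On the equilibrium path (excess capacity) the entrant holds the prior 1/2 and pays 1/2·83 + 1/2·33 = 58. Off-path (normal capacity) belief 4/5 gives 4/5·83 + 1/5·33 = 73.
Low-cost: excess capacity gives 58 − 20 = 38; normal capacity gives 73 − 0 = 73. Deviates. ✗
High-cost: excess capacity gives 58 − 80 = -22; normal capacity gives 73 − 0 = 73. Deviates. ✗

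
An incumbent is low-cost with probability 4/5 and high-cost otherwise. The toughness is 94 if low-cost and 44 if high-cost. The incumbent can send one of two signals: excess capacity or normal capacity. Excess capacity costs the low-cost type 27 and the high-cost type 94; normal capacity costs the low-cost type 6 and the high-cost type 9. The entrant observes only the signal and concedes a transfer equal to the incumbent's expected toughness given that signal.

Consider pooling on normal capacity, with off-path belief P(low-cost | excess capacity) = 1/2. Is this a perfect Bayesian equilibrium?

Yes

On the equilibrium path (normal capacity) the entrant holds the prior 4/5 and pays 4/5·94 + 1/5·44 = 84. Off-path (excess capacity) belief 1/2 gives 1/2·94 + 1/2·44 = 69.
Low-cost: normal capacity gives 84 − 6 = 78; excess capacity gives 69 − 27 = 42. Stays. ✓
High-cost: normal capacity gives 84 − 9 = 75; excess capacity gives 69 − 94 = -25. Stays. ✓
Beliefs are Bayes-consistent on-path and both types best-respond.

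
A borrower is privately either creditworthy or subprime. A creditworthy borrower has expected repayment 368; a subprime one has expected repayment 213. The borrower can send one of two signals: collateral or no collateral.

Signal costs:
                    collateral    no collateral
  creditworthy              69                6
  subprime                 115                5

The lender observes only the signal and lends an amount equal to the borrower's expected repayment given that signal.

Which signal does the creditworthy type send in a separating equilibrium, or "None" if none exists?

None

Try creditworthy → collateral, subprime → no collateral:
  If types separate, collateral earns payment 368 and no collateral earns 213.
  Creditworthy: collateral gives 368 − 69 = 299; no collateral gives 213 − 6 = 207. No deviation. ✓
  Subprime: no collateral gives 213 − 5 = 208; collateral gives 368 − 115 = 253. Would deviate. ✗
Try creditworthy → no collateral, subprime → collateral:
  If types separate, no collateral earns payment 368 and collateral earns 213.
  Creditworthy: no collateral gives 368 − 6 = 362; collateral gives 213 − 69 = 144. No deviation. ✓
  Subprime: collateral gives 213 − 115 = 98; no collateral gives 368 − 5 = 363. Would deviate. ✗
Neither assignment is incentive-compatible.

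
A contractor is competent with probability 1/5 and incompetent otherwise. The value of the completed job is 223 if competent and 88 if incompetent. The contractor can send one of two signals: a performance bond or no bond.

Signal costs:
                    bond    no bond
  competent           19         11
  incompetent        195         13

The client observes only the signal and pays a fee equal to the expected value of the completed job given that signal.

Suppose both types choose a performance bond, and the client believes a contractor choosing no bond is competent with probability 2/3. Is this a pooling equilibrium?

No

At the pooled signal (bond) the client holds the prior 1/5 and pays 1/5·223 + 4/5·88 = 115. Off-path (no bond) belief 2/3 gives 2/3·223 + 1/3·88 = 178.
Competent: bond gives 115 − 19 = 96; no bond gives 178 − 11 = 167. Deviates. ✗
Incompetent: bond gives 115 − 195 = -80; no bond gives 178 − 13 = 165. Deviates. ✗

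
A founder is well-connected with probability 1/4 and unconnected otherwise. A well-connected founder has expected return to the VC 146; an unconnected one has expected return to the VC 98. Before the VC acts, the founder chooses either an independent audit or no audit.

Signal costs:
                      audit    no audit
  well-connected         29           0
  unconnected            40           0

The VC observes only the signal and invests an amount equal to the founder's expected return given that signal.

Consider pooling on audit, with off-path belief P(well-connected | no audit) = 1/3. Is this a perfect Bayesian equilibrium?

At the pooled signal (audit) the VC holds the prior 1/4 and pays 1/4·146 + 3/4·98 = 110. Off-path (no audit) belief 1/3 gives 1/3·146 + 2/3·98 = 114.
Well-connected: audit gives 110 − 29 = 81; no audit gives 114 − 0 = 114. Deviates. ✗
Unconnected: audit gives 110 − 40 = 70; no audit gives 114 − 0 = 114. Deviates. ✗

No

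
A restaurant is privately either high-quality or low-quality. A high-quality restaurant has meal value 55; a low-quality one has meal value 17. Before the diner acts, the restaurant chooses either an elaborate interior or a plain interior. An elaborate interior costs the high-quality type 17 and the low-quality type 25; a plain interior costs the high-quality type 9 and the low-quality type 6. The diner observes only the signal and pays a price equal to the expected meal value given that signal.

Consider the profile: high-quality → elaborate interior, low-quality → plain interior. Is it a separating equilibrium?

No

If types separate, elaborate interior earns payment 55 and plain interior earns 17.
High-quality: elaborate interior gives 55 − 17 = 38; plain interior gives 17 − 9 = 8. No deviation. ✓
Low-quality: plain interior gives 17 − 6 = 11; elaborate interior gives 55 − 25 = 30. Would deviate. ✗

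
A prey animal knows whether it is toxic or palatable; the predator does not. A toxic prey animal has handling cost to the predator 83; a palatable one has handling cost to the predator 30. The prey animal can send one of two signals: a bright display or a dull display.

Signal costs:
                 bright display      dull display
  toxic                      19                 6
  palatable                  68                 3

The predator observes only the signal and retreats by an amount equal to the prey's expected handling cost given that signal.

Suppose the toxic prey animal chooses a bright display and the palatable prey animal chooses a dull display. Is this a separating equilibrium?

Yes

If types separate, bright display earns payment 83 and dull display earns 30.
Toxic: bright display gives 83 − 19 = 64; dull display gives 30 − 6 = 24. No deviation. ✓
Palatable: dull display gives 30 − 3 = 27; bright display gives 83 − 68 = 15. No deviation. ✓
Neither type gains from mimicking the other.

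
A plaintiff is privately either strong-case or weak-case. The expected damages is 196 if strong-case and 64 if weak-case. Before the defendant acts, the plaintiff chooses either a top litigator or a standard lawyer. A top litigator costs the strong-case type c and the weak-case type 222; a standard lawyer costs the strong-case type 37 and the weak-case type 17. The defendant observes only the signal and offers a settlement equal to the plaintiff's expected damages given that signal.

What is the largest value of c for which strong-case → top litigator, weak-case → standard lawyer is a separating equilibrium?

169

Under separation: top litigator → strong-case (pays 196); standard lawyer → weak-case (pays 64).
Weak-case: 64 − 17 = 47 ≥ 196 − 222 = -26. Holds regardless of c. ✓
Strong-case: 196 − c ≥ 64 − 37, so c ≤ 196 − 27 = 169.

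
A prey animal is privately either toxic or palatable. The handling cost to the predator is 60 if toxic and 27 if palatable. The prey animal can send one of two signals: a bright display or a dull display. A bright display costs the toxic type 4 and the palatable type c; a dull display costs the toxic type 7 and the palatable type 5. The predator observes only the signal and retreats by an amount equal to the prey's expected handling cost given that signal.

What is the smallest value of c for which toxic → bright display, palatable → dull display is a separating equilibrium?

38

Under separation: bright display → toxic (pays 60); dull display → palatable (pays 27).
Toxic: 60 − 4 = 56 ≥ 27 − 7 = 20. Holds regardless of c. ✓
Palatable: 27 − 5 ≥ 60 − c, so c ≥ 60 − 22 = 38.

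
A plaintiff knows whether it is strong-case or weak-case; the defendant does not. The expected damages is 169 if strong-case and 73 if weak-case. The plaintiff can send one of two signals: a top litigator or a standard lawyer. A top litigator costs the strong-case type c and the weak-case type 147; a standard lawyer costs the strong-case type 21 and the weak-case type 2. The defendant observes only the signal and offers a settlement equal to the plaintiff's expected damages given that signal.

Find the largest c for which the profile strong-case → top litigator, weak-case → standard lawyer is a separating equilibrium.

117

Under separation: top litigator → strong-case (pays 169); standard lawyer → weak-case (pays 73).
Weak-case: 73 − 2 = 71 ≥ 169 − 147 = 22. Holds regardless of c. ✓
Strong-case: 169 − c ≥ 73 − 21, so c ≤ 169 − 52 = 117.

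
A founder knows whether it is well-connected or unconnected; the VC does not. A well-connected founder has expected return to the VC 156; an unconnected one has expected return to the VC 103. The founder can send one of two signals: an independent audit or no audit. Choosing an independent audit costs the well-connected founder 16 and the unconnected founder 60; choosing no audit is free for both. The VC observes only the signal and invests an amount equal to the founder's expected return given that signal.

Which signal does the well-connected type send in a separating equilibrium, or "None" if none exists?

Try well-connected → audit, unconnected → no audit:
  If types separate, audit earns payment 156 and no audit earns 103.
  Well-connected: audit gives 156 − 16 = 140; no audit gives 103 − 0 = 103. No deviation. ✓
  Unconnected: no audit gives 103 − 0 = 103; audit gives 156 − 60 = 96. No deviation. ✓
Both hold — the well-connected type sends audit.

audit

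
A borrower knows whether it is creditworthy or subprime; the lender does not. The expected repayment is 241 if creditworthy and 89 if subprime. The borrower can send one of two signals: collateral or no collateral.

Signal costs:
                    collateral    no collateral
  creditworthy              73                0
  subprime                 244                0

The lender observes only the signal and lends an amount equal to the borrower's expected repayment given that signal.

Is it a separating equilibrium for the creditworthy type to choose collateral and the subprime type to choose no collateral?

Under separation the lender infers type exactly: collateral → creditworthy (pays 241), no collateral → subprime (pays 89).
Creditworthy: collateral gives 241 − 73 = 168; no collateral gives 89 − 0 = 89. No deviation. ✓
Subprime: no collateral gives 89 − 0 = 89; collateral gives 241 − 244 = -3. No deviation. ✓
Neither type gains from mimicking the other.

Yes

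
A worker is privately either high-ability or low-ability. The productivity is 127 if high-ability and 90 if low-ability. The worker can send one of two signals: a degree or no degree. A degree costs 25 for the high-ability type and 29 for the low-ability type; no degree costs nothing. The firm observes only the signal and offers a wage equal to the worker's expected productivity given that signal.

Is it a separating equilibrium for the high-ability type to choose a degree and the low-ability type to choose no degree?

If types separate, degree earns payment 127 and no degree earns 90.
High-ability: degree gives 127 − 25 = 102; no degree gives 90 − 0 = 90. No deviation. ✓
Low-ability: no degree gives 90 − 0 = 90; degree gives 127 − 29 = 98. Would deviate. ✗

No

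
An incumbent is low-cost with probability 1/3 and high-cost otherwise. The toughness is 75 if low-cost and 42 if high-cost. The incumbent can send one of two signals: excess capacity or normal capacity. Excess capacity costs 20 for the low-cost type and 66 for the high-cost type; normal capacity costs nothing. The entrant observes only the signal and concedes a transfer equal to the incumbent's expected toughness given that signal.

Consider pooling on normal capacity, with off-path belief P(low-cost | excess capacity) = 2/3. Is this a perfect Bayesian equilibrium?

Yes

At the pooled signal (normal capacity) the entrant holds the prior 1/3 and pays 1/3·75 + 2/3·42 = 53. Off-path (excess capacity) belief 2/3 gives 2/3·75 + 1/3·42 = 64.
Low-cost: normal capacity gives 53 − 0 = 53; excess capacity gives 64 − 20 = 44. Stays. ✓
High-cost: normal capacity gives 53 − 0 = 53; excess capacity gives 64 − 66 = -2. Stays. ✓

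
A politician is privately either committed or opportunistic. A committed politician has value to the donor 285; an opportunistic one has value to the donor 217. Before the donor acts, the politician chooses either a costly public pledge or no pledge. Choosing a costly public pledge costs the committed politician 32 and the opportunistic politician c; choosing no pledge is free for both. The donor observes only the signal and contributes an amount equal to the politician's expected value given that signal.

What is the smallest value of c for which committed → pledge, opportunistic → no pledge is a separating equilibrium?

Under separation: pledge → committed (pays 285); no pledge → opportunistic (pays 217).
Committed: 285 − 32 = 253 ≥ 217 − 0 = 217. Holds regardless of c. ✓
Opportunistic: 217 − 0 ≥ 285 − c, so c ≥ 285 − 217 = 68.

68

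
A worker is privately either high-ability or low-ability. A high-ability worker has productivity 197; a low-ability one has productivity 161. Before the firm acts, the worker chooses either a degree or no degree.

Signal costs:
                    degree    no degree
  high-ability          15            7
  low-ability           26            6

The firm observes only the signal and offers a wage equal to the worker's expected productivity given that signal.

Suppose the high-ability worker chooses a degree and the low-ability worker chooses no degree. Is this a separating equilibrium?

No

Under separation the firm infers type exactly: degree → high-ability (pays 197), no degree → low-ability (pays 161).
High-ability: degree gives 197 − 15 = 182; no degree gives 161 − 7 = 154. No deviation. ✓
Low-ability: no degree gives 161 − 6 = 155; degree gives 197 − 26 = 171. Would deviate. ✗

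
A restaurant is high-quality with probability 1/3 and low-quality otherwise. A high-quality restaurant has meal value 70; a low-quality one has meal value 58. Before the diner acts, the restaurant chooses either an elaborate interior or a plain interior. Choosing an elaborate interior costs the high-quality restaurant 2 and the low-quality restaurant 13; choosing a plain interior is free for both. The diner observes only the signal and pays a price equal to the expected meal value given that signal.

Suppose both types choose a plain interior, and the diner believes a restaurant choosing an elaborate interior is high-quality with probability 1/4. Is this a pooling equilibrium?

At the pooled signal (plain interior) the diner holds the prior 1/3 and pays 1/3·70 + 2/3·58 = 62. Off-path (elaborate interior) belief 1/4 gives 1/4·70 + 3/4·58 = 61.
High-quality: plain interior gives 62 − 0 = 62; elaborate interior gives 61 − 2 = 59. Stays. ✓
Low-quality: plain interior gives 62 − 0 = 62; elaborate interior gives 61 − 13 = 48. Stays. ✓

Yes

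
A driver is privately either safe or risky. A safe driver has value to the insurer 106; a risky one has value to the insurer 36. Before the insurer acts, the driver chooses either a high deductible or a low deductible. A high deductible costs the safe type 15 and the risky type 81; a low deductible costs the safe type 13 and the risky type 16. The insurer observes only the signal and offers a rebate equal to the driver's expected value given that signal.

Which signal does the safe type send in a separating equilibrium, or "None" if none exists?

Try safe → high deductible, risky → low deductible:
  Under separation the insurer infers type exactly: high deductible → safe (pays 106), low deductible → risky (pays 36).
  Safe: high deductible gives 106 − 15 = 91; low deductible gives 36 − 13 = 23. No deviation. ✓
  Risky: low deductible gives 36 − 16 = 20; high deductible gives 106 − 81 = 25. Would deviate. ✗
Try safe → low deductible, risky → high deductible:
  Under separation the insurer infers type exactly: low deductible → safe (pays 106), high deductible → risky (pays 36).
  Safe: low deductible gives 106 − 13 = 93; high deductible gives 36 − 15 = 21. No deviation. ✓
  Risky: high deductible gives 36 − 81 = -45; low deductible gives 106 − 16 = 90. Would deviate. ✗
Neither assignment is incentive-compatible.

None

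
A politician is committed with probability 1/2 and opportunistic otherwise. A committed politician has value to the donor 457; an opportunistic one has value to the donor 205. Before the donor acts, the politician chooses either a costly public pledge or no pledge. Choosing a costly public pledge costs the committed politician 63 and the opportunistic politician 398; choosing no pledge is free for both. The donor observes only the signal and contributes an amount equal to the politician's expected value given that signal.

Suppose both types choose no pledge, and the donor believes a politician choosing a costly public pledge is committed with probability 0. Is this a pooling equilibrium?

At the pooled signal (no pledge) the donor holds the prior 1/2 and pays 1/2·457 + 1/2·205 = 331. Off-path (pledge) belief 0 gives 0·457 + 1·205 = 205.
Committed: no pledge gives 331 − 0 = 331; pledge gives 205 − 63 = 142. Stays. ✓
Opportunistic: no pledge gives 331 − 0 = 331; pledge gives 205 − 398 = -193. Stays. ✓

Yes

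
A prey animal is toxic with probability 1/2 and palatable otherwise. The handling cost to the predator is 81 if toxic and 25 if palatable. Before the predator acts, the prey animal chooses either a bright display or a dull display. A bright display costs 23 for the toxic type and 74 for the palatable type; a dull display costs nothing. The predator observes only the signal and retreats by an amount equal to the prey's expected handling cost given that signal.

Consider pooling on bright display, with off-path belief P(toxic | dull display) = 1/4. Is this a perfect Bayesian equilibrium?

No

At the pooled signal (bright display) the predator holds the prior 1/2 and pays 1/2·81 + 1/2·25 = 53. Off-path (dull display) belief 1/4 gives 1/4·81 + 3/4·25 = 39.
Toxic: bright display gives 53 − 23 = 30; dull display gives 39 − 0 = 39. Deviates. ✗
Palatable: bright display gives 53 − 74 = -21; dull display gives 39 − 0 = 39. Deviates. ✗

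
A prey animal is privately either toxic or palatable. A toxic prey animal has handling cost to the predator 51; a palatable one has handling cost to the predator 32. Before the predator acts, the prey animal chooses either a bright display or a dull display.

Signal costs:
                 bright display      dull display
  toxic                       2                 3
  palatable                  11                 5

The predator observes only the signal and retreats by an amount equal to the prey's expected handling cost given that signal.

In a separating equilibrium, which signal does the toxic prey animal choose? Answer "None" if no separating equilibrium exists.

None

Try toxic → bright display, palatable → dull display:
  Under separation the predator infers type exactly: bright display → toxic (pays 51), dull display → palatable (pays 32).
  Toxic: bright display gives 51 − 2 = 49; dull display gives 32 − 3 = 29. No deviation. ✓
  Palatable: dull display gives 32 − 5 = 27; bright display gives 51 − 11 = 40. Would deviate. ✗
Try toxic → dull display, palatable → bright display:
  Under separation the predator infers type exactly: dull display → toxic (pays 51), bright display → palatable (pays 32).
  Toxic: dull display gives 51 − 3 = 48; bright display gives 32 − 2 = 30. No deviation. ✓
  Palatable: bright display gives 32 − 11 = 21; dull display gives 51 − 5 = 46. Would deviate. ✗
Neither assignment is incentive-compatible.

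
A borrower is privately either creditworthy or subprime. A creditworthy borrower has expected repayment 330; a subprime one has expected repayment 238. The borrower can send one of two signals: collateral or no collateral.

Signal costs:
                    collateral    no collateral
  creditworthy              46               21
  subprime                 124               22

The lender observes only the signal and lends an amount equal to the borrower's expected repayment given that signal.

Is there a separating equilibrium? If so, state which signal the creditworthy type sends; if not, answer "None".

collateral

Try creditworthy → collateral, subprime → no collateral:
  If types separate, collateral earns payment 330 and no collateral earns 238.
  Creditworthy: collateral gives 330 − 46 = 284; no collateral gives 238 − 21 = 217. No deviation. ✓
  Subprime: no collateral gives 238 − 22 = 216; collateral gives 330 − 124 = 206. No deviation. ✓
Both hold — the creditworthy type sends collateral.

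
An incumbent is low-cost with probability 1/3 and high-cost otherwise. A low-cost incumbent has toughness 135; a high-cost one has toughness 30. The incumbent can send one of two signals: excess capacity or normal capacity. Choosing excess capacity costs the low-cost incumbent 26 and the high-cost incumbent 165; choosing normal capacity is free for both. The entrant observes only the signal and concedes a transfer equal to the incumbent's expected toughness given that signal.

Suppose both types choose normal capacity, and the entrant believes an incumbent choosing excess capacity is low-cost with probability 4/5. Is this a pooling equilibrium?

On the equilibrium path (normal capacity) the entrant holds the prior 1/3 and pays 1/3·135 + 2/3·30 = 65. Off-path (excess capacity) belief 4/5 gives 4/5·135 + 1/5·30 = 114.
Low-cost: normal capacity gives 65 − 0 = 65; excess capacity gives 114 − 26 = 88. Deviates. ✗
High-cost: normal capacity gives 65 − 0 = 65; excess capacity gives 114 − 165 = -51. Stays. ✓

No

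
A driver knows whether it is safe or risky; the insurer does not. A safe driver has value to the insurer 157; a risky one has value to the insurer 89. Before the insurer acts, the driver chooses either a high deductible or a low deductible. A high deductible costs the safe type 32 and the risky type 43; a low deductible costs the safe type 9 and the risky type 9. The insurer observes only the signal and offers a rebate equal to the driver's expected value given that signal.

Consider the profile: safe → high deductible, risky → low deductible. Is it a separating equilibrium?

No

If types separate, high deductible earns payment 157 and low deductible earns 89.
Safe: high deductible gives 157 − 32 = 125; low deductible gives 89 − 9 = 80. No deviation. ✓
Risky: low deductible gives 89 − 9 = 80; high deductible gives 157 − 43 = 114. Would deviate. ✗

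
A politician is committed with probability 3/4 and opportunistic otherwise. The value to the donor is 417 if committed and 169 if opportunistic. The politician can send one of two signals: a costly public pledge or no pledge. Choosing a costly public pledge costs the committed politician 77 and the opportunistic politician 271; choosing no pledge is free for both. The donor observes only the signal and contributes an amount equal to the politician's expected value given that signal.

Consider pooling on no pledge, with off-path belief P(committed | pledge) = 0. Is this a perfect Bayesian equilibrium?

Yes

At the pooled signal (no pledge) the donor holds the prior 3/4 and pays 3/4·417 + 1/4·169 = 355. Off-path (pledge) belief 0 gives 0·417 + 1·169 = 169.
Committed: no pledge gives 355 − 0 = 355; pledge gives 169 − 77 = 92. Stays. ✓
Opportunistic: no pledge gives 355 − 0 = 355; pledge gives 169 − 271 = -102. Stays. ✓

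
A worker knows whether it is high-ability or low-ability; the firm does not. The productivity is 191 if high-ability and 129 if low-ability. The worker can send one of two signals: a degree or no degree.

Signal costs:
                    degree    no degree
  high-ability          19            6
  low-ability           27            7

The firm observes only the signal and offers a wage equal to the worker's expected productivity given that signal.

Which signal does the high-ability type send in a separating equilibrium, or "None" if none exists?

Try high-ability → degree, low-ability → no degree:
  Under separation the firm infers type exactly: degree → high-ability (pays 191), no degree → low-ability (pays 129).
  High-ability: degree gives 191 − 19 = 172; no degree gives 129 − 6 = 123. No deviation. ✓
  Low-ability: no degree gives 129 − 7 = 122; degree gives 191 − 27 = 164. Would deviate. ✗
Try high-ability → no degree, low-ability → degree:
  Under separation the firm infers type exactly: no degree → high-ability (pays 191), degree → low-ability (pays 129).
  High-ability: no degree gives 191 − 6 = 185; degree gives 129 − 19 = 110. No deviation. ✓
  Low-ability: degree gives 129 − 27 = 102; no degree gives 191 − 7 = 184. Would deviate. ✗
Neither assignment is incentive-compatible.

None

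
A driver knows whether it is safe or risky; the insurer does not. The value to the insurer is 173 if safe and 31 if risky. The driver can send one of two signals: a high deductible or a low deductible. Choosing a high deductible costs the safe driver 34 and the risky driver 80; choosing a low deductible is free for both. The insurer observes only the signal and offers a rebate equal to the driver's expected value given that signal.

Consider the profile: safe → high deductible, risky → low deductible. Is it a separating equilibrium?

If types separate, high deductible earns payment 173 and low deductible earns 31.
Safe: high deductible gives 173 − 34 = 139; low deductible gives 31 − 0 = 31. No deviation. ✓
Risky: low deductible gives 31 − 0 = 31; high deductible gives 173 − 80 = 93. Would deviate. ✗

No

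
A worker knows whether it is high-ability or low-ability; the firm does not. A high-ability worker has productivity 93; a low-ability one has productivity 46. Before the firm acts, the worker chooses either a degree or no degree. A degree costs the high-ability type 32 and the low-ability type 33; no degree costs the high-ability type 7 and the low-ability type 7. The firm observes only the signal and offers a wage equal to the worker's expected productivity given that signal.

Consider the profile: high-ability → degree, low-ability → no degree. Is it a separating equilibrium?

No

Under separation the firm infers type exactly: degree → high-ability (pays 93), no degree → low-ability (pays 46).
High-ability: degree gives 93 − 32 = 61; no degree gives 46 − 7 = 39. No deviation. ✓
Low-ability: no degree gives 46 − 7 = 39; degree gives 93 − 33 = 60. Would deviate. ✗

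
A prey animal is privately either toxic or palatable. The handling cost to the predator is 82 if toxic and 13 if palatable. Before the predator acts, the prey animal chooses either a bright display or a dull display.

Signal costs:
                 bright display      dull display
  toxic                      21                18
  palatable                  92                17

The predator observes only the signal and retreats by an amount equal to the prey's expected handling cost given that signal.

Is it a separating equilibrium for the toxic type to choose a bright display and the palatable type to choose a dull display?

Yes

Under separation the predator infers type exactly: bright display → toxic (pays 82), dull display → palatable (pays 13).
Toxic: bright display gives 82 − 21 = 61; dull display gives 13 − 18 = -5. No deviation. ✓
Palatable: dull display gives 13 − 17 = -4; bright display gives 82 − 92 = -10. No deviation. ✓
Neither type gains from mimicking the other.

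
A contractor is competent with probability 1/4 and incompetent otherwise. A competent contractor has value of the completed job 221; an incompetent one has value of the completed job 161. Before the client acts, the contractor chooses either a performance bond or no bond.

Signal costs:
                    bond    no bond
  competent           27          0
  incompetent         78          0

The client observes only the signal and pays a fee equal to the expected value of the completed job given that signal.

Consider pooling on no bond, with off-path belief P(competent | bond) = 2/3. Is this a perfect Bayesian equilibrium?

On the equilibrium path (no bond) the client holds the prior 1/4 and pays 1/4·221 + 3/4·161 = 176. Off-path (bond) belief 2/3 gives 2/3·221 + 1/3·161 = 201.
Competent: no bond gives 176 − 0 = 176; bond gives 201 − 27 = 174. Stays. ✓
Incompetent: no bond gives 176 − 0 = 176; bond gives 201 − 78 = 123. Stays. ✓
Beliefs are Bayes-consistent on-path and both types best-respond.

Yes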